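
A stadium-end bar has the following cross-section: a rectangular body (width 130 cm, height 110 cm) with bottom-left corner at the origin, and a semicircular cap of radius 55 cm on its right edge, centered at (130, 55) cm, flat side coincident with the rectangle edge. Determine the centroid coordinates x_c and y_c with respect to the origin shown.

x_c = 87.03 cm, y_c = 55.00 cm

rectangular body: A = 130 × 110 = 14300.00, centroid at (65.00, 55.00).
semicircular end: A = ½π·55² = 4751.66, centroid at (153.34, 55.00).
ΣA = 19051.66 cm²
ΣAx_c = (14300.00)(65.00) + (4751.66)(153.34) = 1658132.32 cm³
ΣAy_c = (14300.00)(55.00) + (4751.66)(55.00) = 1047841.24 cm³
x_c = 1658132.32 / 19051.66 = 87.03 cm
y_c = 1047841.24 / 19051.66 = 55.00 cm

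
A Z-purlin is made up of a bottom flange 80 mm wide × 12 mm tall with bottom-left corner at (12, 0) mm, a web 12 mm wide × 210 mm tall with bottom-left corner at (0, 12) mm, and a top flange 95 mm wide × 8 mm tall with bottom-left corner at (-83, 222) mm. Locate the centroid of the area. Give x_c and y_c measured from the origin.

bottom flange: A = 80 × 12 = 960.00, centroid at (52.00, 6.00).
web: A = 12 × 210 = 2520.00, centroid at (6.00, 117.00).
top flange: A = 95 × 8 = 760.00, centroid at (-35.50, 226.00).
ΣA = 4240.00 mm²
ΣAx_c = (960.00)(52.00) + (2520.00)(6.00) + (760.00)(-35.50) = 38060.00 mm³
ΣAy_c = (960.00)(6.00) + (2520.00)(117.00) + (760.00)(226.00) = 472360.00 mm³
x_c = 38060.00 / 4240.00 = 8.98 mm
y_c = 472360.00 / 4240.00 = 111.41 mm

x_c = 8.98 mm, y_c = 111.41 mm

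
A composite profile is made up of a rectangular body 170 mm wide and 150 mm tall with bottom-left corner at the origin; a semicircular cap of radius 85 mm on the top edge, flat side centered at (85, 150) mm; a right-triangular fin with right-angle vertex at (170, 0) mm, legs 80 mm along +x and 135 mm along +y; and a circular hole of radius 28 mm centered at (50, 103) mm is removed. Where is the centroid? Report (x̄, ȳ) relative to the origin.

rectangular body: A = 170 × 150 = 25500.00, centroid at (85.00, 75.00).
semicircular top: A = ½π·85² = 11349.00, centroid at (85.00, 186.08).
triangular fin: A = ½·80·135 = 5400.00, centroid at (196.67, 45.00).
hole: A = −π·28² = -2463.01, centroid at (50.00, 103.00).
ΣA = 39785.99 mm², ΣAx̄ = 4071014.86 mm³, ΣAȳ = 4013577.30 mm³.
x̄ = 4071014.86/39785.99 = 102.32 mm; ȳ = 4013577.30/39785.99 = 100.88 mm.

x̄ = 102.32 mm, ȳ = 100.88 mm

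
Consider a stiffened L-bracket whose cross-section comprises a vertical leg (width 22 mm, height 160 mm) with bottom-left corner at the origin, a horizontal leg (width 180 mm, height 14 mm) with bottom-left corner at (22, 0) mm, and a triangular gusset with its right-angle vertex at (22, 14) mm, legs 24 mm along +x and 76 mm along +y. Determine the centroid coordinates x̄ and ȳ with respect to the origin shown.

x̄ = 50.10 mm, ȳ = 48.20 mm

vertical leg: A = 22 × 160 = 3520.00, centroid at (11.00, 80.00).
horizontal leg: A = 180 × 14 = 2520.00, centroid at (112.00, 7.00).
gusset: A = ½·24·76 = 912.00, centroid at (30.00, 39.33).
ΣA = 6952.00 mm²
ΣAx̄ = (3520.00)(11.00) + (2520.00)(112.00) + (912.00)(30.00) = 348320.00 mm³
ΣAȳ = (3520.00)(80.00) + (2520.00)(7.00) + (912.00)(39.33) = 335112.00 mm³
x̄ = 348320.00 / 6952.00 = 50.10 mm
ȳ = 335112.00 / 6952.00 = 48.20 mm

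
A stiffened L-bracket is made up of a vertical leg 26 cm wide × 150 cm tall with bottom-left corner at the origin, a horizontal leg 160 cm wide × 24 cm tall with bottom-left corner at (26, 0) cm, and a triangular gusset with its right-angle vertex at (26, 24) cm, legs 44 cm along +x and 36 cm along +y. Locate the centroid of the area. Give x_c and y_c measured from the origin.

Part | A | x̄ᵢ | ȳᵢ | A·x̄ᵢ | A·ȳᵢ
vertical leg | 3900.00 | 13.00 | 75.00 | 50700.00 | 292500.00
horizontal leg | 3840.00 | 106.00 | 12.00 | 407040.00 | 46080.00
gusset | 792.00 | 40.67 | 36.00 | 32208.00 | 28512.00
Σ | 8532.00 |  |  | 489948.00 | 367092.00
x_c = 489948.00 / 8532.00 = 57.42 cm
y_c = 367092.00 / 8532.00 = 43.03 cm

x_c = 57.42 cm, y_c = 43.03 cm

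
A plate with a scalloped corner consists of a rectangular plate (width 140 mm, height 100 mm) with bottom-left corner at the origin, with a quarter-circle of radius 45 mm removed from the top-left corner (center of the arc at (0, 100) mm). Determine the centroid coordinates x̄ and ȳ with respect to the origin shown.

plate: A = 140 × 100 = 14000.00, centroid at (70.00, 50.00).
removed quarter-circle: A = −¼π·45² = -1590.43, centroid at (19.10, 80.90).
ΣA = 12409.57 mm², ΣAx̄ = 949625.00 mm³, ΣAȳ = 571331.87 mm³.
x̄ = 949625.00/12409.57 = 76.52 mm; ȳ = 571331.87/12409.57 = 46.04 mm.

x̄ = 76.52 mm, ȳ = 46.04 mm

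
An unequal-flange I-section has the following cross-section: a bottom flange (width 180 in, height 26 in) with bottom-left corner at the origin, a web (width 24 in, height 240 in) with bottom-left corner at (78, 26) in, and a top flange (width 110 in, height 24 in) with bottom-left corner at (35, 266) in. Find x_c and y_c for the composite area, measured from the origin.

bottom flange: A = 180 × 26 = 4680.00, centroid at (90.00, 13.00).
web: A = 24 × 240 = 5760.00, centroid at (90.00, 146.00).
top flange: A = 110 × 24 = 2640.00, centroid at (90.00, 278.00).
ΣA = 13080.00 in², ΣAx_c = 1177200.00 in³, ΣAy_c = 1635720.00 in³.
x_c = 1177200.00/13080.00 = 90.00 in; y_c = 1635720.00/13080.00 = 125.06 in.

x_c = 90.00 in, y_c = 125.06 in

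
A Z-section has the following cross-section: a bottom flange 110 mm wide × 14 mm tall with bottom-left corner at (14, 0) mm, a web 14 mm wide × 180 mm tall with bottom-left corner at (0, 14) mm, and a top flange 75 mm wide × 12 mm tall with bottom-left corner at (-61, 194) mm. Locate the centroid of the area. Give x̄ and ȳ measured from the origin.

x̄ = 20.72 mm, ȳ = 91.30 mm

bottom flange: A = 110 × 14 = 1540.00, centroid at (69.00, 7.00).
web: A = 14 × 180 = 2520.00, centroid at (7.00, 104.00).
top flange: A = 75 × 12 = 900.00, centroid at (-23.50, 200.00).
ΣA = 4960.00 mm²
ΣAx̄ = (1540.00)(69.00) + (2520.00)(7.00) + (900.00)(-23.50) = 102750.00 mm³
ΣAȳ = (1540.00)(7.00) + (2520.00)(104.00) + (900.00)(200.00) = 452860.00 mm³
x̄ = 102750.00 / 4960.00 = 20.72 mm
ȳ = 452860.00 / 4960.00 = 91.30 mm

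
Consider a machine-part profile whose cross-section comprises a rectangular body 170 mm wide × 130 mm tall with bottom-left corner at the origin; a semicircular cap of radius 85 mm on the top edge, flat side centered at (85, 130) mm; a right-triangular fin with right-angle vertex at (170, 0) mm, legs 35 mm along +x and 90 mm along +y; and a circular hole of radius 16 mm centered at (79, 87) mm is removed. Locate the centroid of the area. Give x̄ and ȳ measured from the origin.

Part | A | x̄ᵢ | ȳᵢ | A·x̄ᵢ | A·ȳᵢ
rectangular body | 22100.00 | 85.00 | 65.00 | 1878500.00 | 1436500.00
semicircular top | 11349.00 | 85.00 | 166.08 | 964665.29 | 1884787.12
triangular fin | 1575.00 | 181.67 | 30.00 | 286125.00 | 47250.00
hole | -804.25 | 79.00 | 87.00 | -63535.57 | -69969.55
Σ | 34219.76 |  |  | 3065754.72 | 3298567.57
x̄ = 3065754.72 / 34219.76 = 89.59 mm
ȳ = 3298567.57 / 34219.76 = 96.39 mm

x̄ = 89.59 mm, ȳ = 96.39 mm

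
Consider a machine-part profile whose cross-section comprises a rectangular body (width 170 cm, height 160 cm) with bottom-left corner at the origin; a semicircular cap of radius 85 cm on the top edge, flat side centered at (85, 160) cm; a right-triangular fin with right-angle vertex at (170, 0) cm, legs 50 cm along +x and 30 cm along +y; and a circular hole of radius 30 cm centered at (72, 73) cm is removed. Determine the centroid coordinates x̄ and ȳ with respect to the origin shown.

x̄ = 88.10 cm, ȳ = 115.22 cm

Part | A | x̄ᵢ | ȳᵢ | A·x̄ᵢ | A·ȳᵢ
rectangular body | 27200.00 | 85.00 | 80.00 | 2312000.00 | 2176000.00
semicircular top | 11349.00 | 85.00 | 196.08 | 964665.29 | 2225257.22
triangular fin | 750.00 | 186.67 | 10.00 | 140000.00 | 7500.00
hole | -2827.43 | 72.00 | 73.00 | -203575.20 | -206402.64
Σ | 36471.57 |  |  | 3213090.09 | 4202354.58
x̄ = 3213090.09 / 36471.57 = 88.10 cm
ȳ = 4202354.58 / 36471.57 = 115.22 cm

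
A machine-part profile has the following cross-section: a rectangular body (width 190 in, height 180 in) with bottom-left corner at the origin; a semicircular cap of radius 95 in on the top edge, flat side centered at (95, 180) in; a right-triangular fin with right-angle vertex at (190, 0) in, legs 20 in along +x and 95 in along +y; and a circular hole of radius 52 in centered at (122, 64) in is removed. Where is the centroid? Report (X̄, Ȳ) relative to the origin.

rectangular body: A = 190 × 180 = 34200.00, centroid at (95.00, 90.00).
semicircular top: A = ½π·95² = 14176.44, centroid at (95.00, 220.32).
triangular fin: A = ½·20·95 = 950.00, centroid at (196.67, 31.67).
hole: A = −π·52² = -8494.87, centroid at (122.00, 64.00).
ΣA = 40831.57 in², ΣAX̄ = 3746221.12 in³, ΣAȲ = 5687753.84 in³.
X̄ = 3746221.12/40831.57 = 91.75 in; Ȳ = 5687753.84/40831.57 = 139.30 in.

X̄ = 91.75 in, Ȳ = 139.30 in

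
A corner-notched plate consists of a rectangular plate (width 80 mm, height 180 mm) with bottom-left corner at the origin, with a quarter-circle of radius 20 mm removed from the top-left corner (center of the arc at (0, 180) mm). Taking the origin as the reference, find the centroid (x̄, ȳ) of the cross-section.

plate: A = 80 × 180 = 14400.00, centroid at (40.00, 90.00).
removed quarter-circle: A = −¼π·20² = -314.16, centroid at (8.49, 171.51).
ΣA = 14085.84 mm²
ΣAx̄ = (14400.00)(40.00) + (-314.16)(8.49) = 573333.33 mm³
ΣAȳ = (14400.00)(90.00) + (-314.16)(171.51) = 1242118.00 mm³
x̄ = 573333.33 / 14085.84 = 40.70 mm
ȳ = 1242118.00 / 14085.84 = 88.18 mm

x̄ = 40.70 mm, ȳ = 88.18 mm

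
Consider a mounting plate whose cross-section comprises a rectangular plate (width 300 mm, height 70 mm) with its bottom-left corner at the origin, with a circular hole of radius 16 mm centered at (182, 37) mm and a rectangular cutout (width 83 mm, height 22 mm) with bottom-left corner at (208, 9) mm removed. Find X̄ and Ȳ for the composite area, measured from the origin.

X̄ = 138.71 mm, Ȳ = 36.40 mm

Part | A | x̄ᵢ | ȳᵢ | A·x̄ᵢ | A·ȳᵢ
plate | 21000.00 | 150.00 | 35.00 | 3150000.00 | 735000.00
hole 1 | -804.25 | 182.00 | 37.00 | -146373.08 | -29757.17
hole 2 | -1826.00 | 249.50 | 20.00 | -455587.00 | -36520.00
Σ | 18369.75 |  |  | 2548039.92 | 668722.83
X̄ = 2548039.92 / 18369.75 = 138.71 mm
Ȳ = 668722.83 / 18369.75 = 36.40 mm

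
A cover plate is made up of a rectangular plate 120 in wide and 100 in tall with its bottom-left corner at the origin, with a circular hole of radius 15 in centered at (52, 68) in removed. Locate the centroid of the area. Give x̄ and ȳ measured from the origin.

Part | A | x̄ᵢ | ȳᵢ | A·x̄ᵢ | A·ȳᵢ
plate | 12000.00 | 60.00 | 50.00 | 720000.00 | 600000.00
hole | -706.86 | 52.00 | 68.00 | -36756.63 | -48066.37
Σ | 11293.14 |  |  | 683243.37 | 551933.63
x̄ = 683243.37 / 11293.14 = 60.50 in
ȳ = 551933.63 / 11293.14 = 48.87 in

x̄ = 60.50 in, ȳ = 48.87 in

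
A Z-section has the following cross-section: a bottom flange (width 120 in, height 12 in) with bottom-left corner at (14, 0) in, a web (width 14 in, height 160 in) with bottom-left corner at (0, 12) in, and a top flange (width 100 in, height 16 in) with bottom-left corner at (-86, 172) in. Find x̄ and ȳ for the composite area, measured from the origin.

x̄ = 12.24 in, ȳ = 95.21 in

Part | A | x̄ᵢ | ȳᵢ | A·x̄ᵢ | A·ȳᵢ
bottom flange | 1440.00 | 74.00 | 6.00 | 106560.00 | 8640.00
web | 2240.00 | 7.00 | 92.00 | 15680.00 | 206080.00
top flange | 1600.00 | -36.00 | 180.00 | -57600.00 | 288000.00
Σ | 5280.00 |  |  | 64640.00 | 502720.00
x̄ = 64640.00 / 5280.00 = 12.24 in
ȳ = 502720.00 / 5280.00 = 95.21 in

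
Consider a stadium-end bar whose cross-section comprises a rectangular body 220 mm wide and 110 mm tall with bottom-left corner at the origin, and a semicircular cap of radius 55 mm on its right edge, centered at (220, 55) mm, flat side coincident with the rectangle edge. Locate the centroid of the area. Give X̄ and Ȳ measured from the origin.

rectangular body: A = 220 × 110 = 24200.00, centroid at (110.00, 55.00).
semicircular end: A = ½π·55² = 4751.66, centroid at (243.34, 55.00).
ΣA = 28951.66 mm²
ΣAX̄ = (24200.00)(110.00) + (4751.66)(243.34) = 3818281.62 mm³
ΣAȲ = (24200.00)(55.00) + (4751.66)(55.00) = 1592341.24 mm³
X̄ = 3818281.62 / 28951.66 = 131.88 mm
Ȳ = 1592341.24 / 28951.66 = 55.00 mm

X̄ = 131.88 mm, Ȳ = 55.00 mm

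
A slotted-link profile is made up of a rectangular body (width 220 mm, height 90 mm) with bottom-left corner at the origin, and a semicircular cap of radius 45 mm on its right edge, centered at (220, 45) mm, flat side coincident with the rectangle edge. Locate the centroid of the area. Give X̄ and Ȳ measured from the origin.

X̄ = 127.87 mm, Ȳ = 45.00 mm

rectangular body: A = 220 × 90 = 19800.00, centroid at (110.00, 45.00).
semicircular end: A = ½π·45² = 3180.86, centroid at (239.10, 45.00).
ΣA = 22980.86 mm², ΣAX̄ = 2938539.76 mm³, ΣAȲ = 1034138.82 mm³.
X̄ = 2938539.76/22980.86 = 127.87 mm; Ȳ = 1034138.82/22980.86 = 45.00 mm.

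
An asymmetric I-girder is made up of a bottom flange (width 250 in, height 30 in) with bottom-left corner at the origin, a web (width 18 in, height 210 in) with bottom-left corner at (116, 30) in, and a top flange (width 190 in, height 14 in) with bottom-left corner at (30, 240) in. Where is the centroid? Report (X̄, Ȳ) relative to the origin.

bottom flange: A = 250 × 30 = 7500.00, centroid at (125.00, 15.00).
web: A = 18 × 210 = 3780.00, centroid at (125.00, 135.00).
top flange: A = 190 × 14 = 2660.00, centroid at (125.00, 247.00).
ΣA = 13940.00 in²
ΣAX̄ = (7500.00)(125.00) + (3780.00)(125.00) + (2660.00)(125.00) = 1742500.00 in³
ΣAȲ = (7500.00)(15.00) + (3780.00)(135.00) + (2660.00)(247.00) = 1279820.00 in³
X̄ = 1742500.00 / 13940.00 = 125.00 in
Ȳ = 1279820.00 / 13940.00 = 91.81 in

X̄ = 125.00 in, Ȳ = 91.81 in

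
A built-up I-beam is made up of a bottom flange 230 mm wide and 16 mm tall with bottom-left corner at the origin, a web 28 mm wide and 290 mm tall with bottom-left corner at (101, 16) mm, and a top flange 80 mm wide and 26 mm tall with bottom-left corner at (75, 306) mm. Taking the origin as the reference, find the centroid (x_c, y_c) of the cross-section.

x_c = 115.00 mm, y_c = 144.11 mm

bottom flange: A = 230 × 16 = 3680.00, centroid at (115.00, 8.00).
web: A = 28 × 290 = 8120.00, centroid at (115.00, 161.00).
top flange: A = 80 × 26 = 2080.00, centroid at (115.00, 319.00).
ΣA = 13880.00 mm²
ΣAx_c = (3680.00)(115.00) + (8120.00)(115.00) + (2080.00)(115.00) = 1596200.00 mm³
ΣAy_c = (3680.00)(8.00) + (8120.00)(161.00) + (2080.00)(319.00) = 2000280.00 mm³
x_c = 1596200.00 / 13880.00 = 115.00 mm
y_c = 2000280.00 / 13880.00 = 144.11 mm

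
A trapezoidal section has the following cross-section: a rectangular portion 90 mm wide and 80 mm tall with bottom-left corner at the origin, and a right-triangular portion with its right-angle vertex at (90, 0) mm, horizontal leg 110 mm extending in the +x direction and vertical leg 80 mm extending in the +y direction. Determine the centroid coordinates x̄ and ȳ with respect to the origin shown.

x̄ = 75.98 mm, ȳ = 34.94 mm

Part | A | x̄ᵢ | ȳᵢ | A·x̄ᵢ | A·ȳᵢ
rectangular portion | 7200.00 | 45.00 | 40.00 | 324000.00 | 288000.00
triangular portion | 4400.00 | 126.67 | 26.67 | 557333.33 | 117333.33
Σ | 11600.00 |  |  | 881333.33 | 405333.33
x̄ = 881333.33 / 11600.00 = 75.98 mm
ȳ = 405333.33 / 11600.00 = 34.94 mm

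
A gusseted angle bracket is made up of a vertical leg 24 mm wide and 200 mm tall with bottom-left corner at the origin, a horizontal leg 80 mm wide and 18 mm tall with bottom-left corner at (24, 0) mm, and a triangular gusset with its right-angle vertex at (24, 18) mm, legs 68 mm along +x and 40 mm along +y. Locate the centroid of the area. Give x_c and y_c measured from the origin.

x_c = 28.06 mm, y_c = 70.47 mm

Part | A | x̄ᵢ | ȳᵢ | A·x̄ᵢ | A·ȳᵢ
vertical leg | 4800.00 | 12.00 | 100.00 | 57600.00 | 480000.00
horizontal leg | 1440.00 | 64.00 | 9.00 | 92160.00 | 12960.00
gusset | 1360.00 | 46.67 | 31.33 | 63466.67 | 42613.33
Σ | 7600.00 |  |  | 213226.67 | 535573.33
x_c = 213226.67 / 7600.00 = 28.06 mm
y_c = 535573.33 / 7600.00 = 70.47 mm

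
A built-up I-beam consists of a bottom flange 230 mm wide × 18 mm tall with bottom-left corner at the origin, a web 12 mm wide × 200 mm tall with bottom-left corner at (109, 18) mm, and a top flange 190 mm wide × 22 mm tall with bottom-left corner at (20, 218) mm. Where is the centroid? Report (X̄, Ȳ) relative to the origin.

bottom flange: A = 230 × 18 = 4140.00, centroid at (115.00, 9.00).
web: A = 12 × 200 = 2400.00, centroid at (115.00, 118.00).
top flange: A = 190 × 22 = 4180.00, centroid at (115.00, 229.00).
ΣA = 10720.00 mm², ΣAX̄ = 1232800.00 mm³, ΣAȲ = 1277680.00 mm³.
X̄ = 1232800.00/10720.00 = 115.00 mm; Ȳ = 1277680.00/10720.00 = 119.19 mm.

X̄ = 115.00 mm, Ȳ = 119.19 mm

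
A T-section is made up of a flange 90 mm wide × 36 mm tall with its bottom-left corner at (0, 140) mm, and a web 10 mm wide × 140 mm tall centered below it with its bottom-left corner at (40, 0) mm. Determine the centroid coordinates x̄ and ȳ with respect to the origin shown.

web: A = 10 × 140 = 1400.00, centroid at (45.00, 70.00).
flange: A = 90 × 36 = 3240.00, centroid at (45.00, 158.00).
ΣA = 4640.00 mm², ΣAx̄ = 208800.00 mm³, ΣAȳ = 609920.00 mm³.
x̄ = 208800.00/4640.00 = 45.00 mm; ȳ = 609920.00/4640.00 = 131.45 mm.

x̄ = 45.00 mm, ȳ = 131.45 mm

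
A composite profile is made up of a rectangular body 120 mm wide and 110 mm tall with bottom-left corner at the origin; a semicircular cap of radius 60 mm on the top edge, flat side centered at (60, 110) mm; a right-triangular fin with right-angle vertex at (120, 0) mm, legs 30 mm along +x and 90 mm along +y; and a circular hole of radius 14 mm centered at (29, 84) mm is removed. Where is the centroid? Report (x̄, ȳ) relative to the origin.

x̄ = 65.80 mm, ȳ = 75.59 mm

rectangular body: A = 120 × 110 = 13200.00, centroid at (60.00, 55.00).
semicircular top: A = ½π·60² = 5654.87, centroid at (60.00, 135.46).
triangular fin: A = ½·30·90 = 1350.00, centroid at (130.00, 30.00).
hole: A = −π·14² = -615.75, centroid at (29.00, 84.00).
ΣA = 19589.11 mm²
ΣAx̄ = (13200.00)(60.00) + (5654.87)(60.00) + (1350.00)(130.00) + (-615.75)(29.00) = 1288935.19 mm³
ΣAȳ = (13200.00)(55.00) + (5654.87)(135.46) + (1350.00)(30.00) + (-615.75)(84.00) = 1480812.16 mm³
x̄ = 1288935.19 / 19589.11 = 65.80 mm
ȳ = 1480812.16 / 19589.11 = 75.59 mm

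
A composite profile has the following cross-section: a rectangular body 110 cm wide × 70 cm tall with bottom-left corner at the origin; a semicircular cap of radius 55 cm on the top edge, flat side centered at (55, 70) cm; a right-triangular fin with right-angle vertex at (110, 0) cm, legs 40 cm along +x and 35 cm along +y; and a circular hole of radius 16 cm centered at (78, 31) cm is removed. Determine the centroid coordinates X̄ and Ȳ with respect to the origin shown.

X̄ = 57.38 cm, Ȳ = 56.39 cm

rectangular body: A = 110 × 70 = 7700.00, centroid at (55.00, 35.00).
semicircular top: A = ½π·55² = 4751.66, centroid at (55.00, 93.34).
triangular fin: A = ½·40·35 = 700.00, centroid at (123.33, 11.67).
hole: A = −π·16² = -804.25, centroid at (78.00, 31.00).
ΣA = 12347.41 cm², ΣAX̄ = 708443.25 cm³, ΣAȲ = 696267.78 cm³.
X̄ = 708443.25/12347.41 = 57.38 cm; Ȳ = 696267.78/12347.41 = 56.39 cm.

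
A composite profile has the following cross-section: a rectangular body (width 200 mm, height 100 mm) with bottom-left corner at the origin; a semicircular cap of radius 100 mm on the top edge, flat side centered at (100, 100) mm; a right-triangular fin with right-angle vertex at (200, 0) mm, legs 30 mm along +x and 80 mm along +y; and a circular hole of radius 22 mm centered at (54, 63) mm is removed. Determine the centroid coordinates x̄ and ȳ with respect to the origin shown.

x̄ = 105.71 mm, ȳ = 89.68 mm

rectangular body: A = 200 × 100 = 20000.00, centroid at (100.00, 50.00).
semicircular top: A = ½π·100² = 15707.96, centroid at (100.00, 142.44).
triangular fin: A = ½·30·80 = 1200.00, centroid at (210.00, 26.67).
hole: A = −π·22² = -1520.53, centroid at (54.00, 63.00).
ΣA = 35387.43 mm²
ΣAx̄ = (20000.00)(100.00) + (15707.96)(100.00) + (1200.00)(210.00) + (-1520.53)(54.00) = 3740687.66 mm³
ΣAȳ = (20000.00)(50.00) + (15707.96)(142.44) + (1200.00)(26.67) + (-1520.53)(63.00) = 3173669.55 mm³
x̄ = 3740687.66 / 35387.43 = 105.71 mm
ȳ = 3173669.55 / 35387.43 = 89.68 mm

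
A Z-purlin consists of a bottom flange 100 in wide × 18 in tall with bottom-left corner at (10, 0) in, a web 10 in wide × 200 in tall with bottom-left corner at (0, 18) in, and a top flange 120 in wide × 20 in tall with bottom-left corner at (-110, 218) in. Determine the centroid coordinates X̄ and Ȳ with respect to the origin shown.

X̄ = -0.32 in, Ȳ = 128.94 in

bottom flange: A = 100 × 18 = 1800.00, centroid at (60.00, 9.00).
web: A = 10 × 200 = 2000.00, centroid at (5.00, 118.00).
top flange: A = 120 × 20 = 2400.00, centroid at (-50.00, 228.00).
ΣA = 6200.00 in²
ΣAX̄ = (1800.00)(60.00) + (2000.00)(5.00) + (2400.00)(-50.00) = -2000.00 in³
ΣAȲ = (1800.00)(9.00) + (2000.00)(118.00) + (2400.00)(228.00) = 799400.00 in³
X̄ = -2000.00 / 6200.00 = -0.32 in
Ȳ = 799400.00 / 6200.00 = 128.94 in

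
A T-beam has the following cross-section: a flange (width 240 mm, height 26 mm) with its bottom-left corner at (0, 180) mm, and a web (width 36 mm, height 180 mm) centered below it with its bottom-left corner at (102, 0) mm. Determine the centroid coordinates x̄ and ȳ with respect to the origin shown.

web: A = 36 × 180 = 6480.00, centroid at (120.00, 90.00).
flange: A = 240 × 26 = 6240.00, centroid at (120.00, 193.00).
ΣA = 12720.00 mm², ΣAx̄ = 1526400.00 mm³, ΣAȳ = 1787520.00 mm³.
x̄ = 1526400.00/12720.00 = 120.00 mm; ȳ = 1787520.00/12720.00 = 140.53 mm.

x̄ = 120.00 mm, ȳ = 140.53 mm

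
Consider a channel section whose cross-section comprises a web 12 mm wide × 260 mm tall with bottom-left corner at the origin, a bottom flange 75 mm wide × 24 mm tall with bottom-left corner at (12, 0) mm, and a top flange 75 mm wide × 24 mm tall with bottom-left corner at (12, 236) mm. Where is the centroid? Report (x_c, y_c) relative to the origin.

x_c = 29.30 mm, y_c = 130.00 mm

Part | A | x̄ᵢ | ȳᵢ | A·x̄ᵢ | A·ȳᵢ
web | 3120.00 | 6.00 | 130.00 | 18720.00 | 405600.00
bottom flange | 1800.00 | 49.50 | 12.00 | 89100.00 | 21600.00
top flange | 1800.00 | 49.50 | 248.00 | 89100.00 | 446400.00
Σ | 6720.00 |  |  | 196920.00 | 873600.00
x_c = 196920.00 / 6720.00 = 29.30 mm
y_c = 873600.00 / 6720.00 = 130.00 mm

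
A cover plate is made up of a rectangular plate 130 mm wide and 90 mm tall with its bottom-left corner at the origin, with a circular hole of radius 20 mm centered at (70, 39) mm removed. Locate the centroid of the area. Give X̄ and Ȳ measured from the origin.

plate: A = 130 × 90 = 11700.00, centroid at (65.00, 45.00).
hole: A = −π·20² = -1256.64, centroid at (70.00, 39.00).
ΣA = 10443.36 mm², ΣAX̄ = 672535.41 mm³, ΣAȲ = 477491.15 mm³.
X̄ = 672535.41/10443.36 = 64.40 mm; Ȳ = 477491.15/10443.36 = 45.72 mm.

X̄ = 64.40 mm, Ȳ = 45.72 mm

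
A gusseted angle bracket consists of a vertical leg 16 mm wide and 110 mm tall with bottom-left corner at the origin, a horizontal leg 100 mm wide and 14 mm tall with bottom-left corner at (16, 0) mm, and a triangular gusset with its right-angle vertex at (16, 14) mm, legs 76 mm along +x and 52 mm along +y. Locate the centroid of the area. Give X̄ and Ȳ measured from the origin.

X̄ = 36.63 mm, Ȳ = 32.81 mm

vertical leg: A = 16 × 110 = 1760.00, centroid at (8.00, 55.00).
horizontal leg: A = 100 × 14 = 1400.00, centroid at (66.00, 7.00).
gusset: A = ½·76·52 = 1976.00, centroid at (41.33, 31.33).
ΣA = 5136.00 mm²
ΣAX̄ = (1760.00)(8.00) + (1400.00)(66.00) + (1976.00)(41.33) = 188154.67 mm³
ΣAȲ = (1760.00)(55.00) + (1400.00)(7.00) + (1976.00)(31.33) = 168514.67 mm³
X̄ = 188154.67 / 5136.00 = 36.63 mm
Ȳ = 168514.67 / 5136.00 = 32.81 mm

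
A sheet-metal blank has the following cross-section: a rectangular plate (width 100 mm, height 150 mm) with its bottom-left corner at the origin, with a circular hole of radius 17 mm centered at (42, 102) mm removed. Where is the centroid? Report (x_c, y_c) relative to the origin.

Part | A | x̄ᵢ | ȳᵢ | A·x̄ᵢ | A·ȳᵢ
plate | 15000.00 | 50.00 | 75.00 | 750000.00 | 1125000.00
hole | -907.92 | 42.00 | 102.00 | -38132.65 | -92607.87
Σ | 14092.08 |  |  | 711867.35 | 1032392.13
x_c = 711867.35 / 14092.08 = 50.52 mm
y_c = 1032392.13 / 14092.08 = 73.26 mm

x_c = 50.52 mm, y_c = 73.26 mm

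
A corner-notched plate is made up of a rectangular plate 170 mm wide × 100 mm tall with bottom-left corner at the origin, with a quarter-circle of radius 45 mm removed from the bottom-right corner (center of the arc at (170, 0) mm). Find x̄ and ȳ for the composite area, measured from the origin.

x̄ = 78.20 mm, ȳ = 53.19 mm

plate: A = 170 × 100 = 17000.00, centroid at (85.00, 50.00).
removed quarter-circle: A = −¼π·45² = -1590.43, centroid at (150.90, 19.10).
ΣA = 15409.57 mm²
ΣAx̄ = (17000.00)(85.00) + (-1590.43)(150.90) = 1205001.68 mm³
ΣAȳ = (17000.00)(50.00) + (-1590.43)(19.10) = 819625.00 mm³
x̄ = 1205001.68 / 15409.57 = 78.20 mm
ȳ = 819625.00 / 15409.57 = 53.19 mm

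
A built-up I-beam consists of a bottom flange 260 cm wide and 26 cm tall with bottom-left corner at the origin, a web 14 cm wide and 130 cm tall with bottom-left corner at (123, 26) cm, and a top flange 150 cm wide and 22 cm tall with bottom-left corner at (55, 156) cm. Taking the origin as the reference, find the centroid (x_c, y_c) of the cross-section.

Part | A | x̄ᵢ | ȳᵢ | A·x̄ᵢ | A·ȳᵢ
bottom flange | 6760.00 | 130.00 | 13.00 | 878800.00 | 87880.00
web | 1820.00 | 130.00 | 91.00 | 236600.00 | 165620.00
top flange | 3300.00 | 130.00 | 167.00 | 429000.00 | 551100.00
Σ | 11880.00 |  |  | 1544400.00 | 804600.00
x_c = 1544400.00 / 11880.00 = 130.00 cm
y_c = 804600.00 / 11880.00 = 67.73 cm

x_c = 130.00 cm, y_c = 67.73 cm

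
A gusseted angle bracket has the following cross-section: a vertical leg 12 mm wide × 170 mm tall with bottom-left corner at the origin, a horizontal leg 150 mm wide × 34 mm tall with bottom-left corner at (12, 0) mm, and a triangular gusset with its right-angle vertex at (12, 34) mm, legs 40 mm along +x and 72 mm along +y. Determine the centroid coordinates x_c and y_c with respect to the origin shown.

x_c = 57.39 mm, y_c = 40.05 mm

Part | A | x̄ᵢ | ȳᵢ | A·x̄ᵢ | A·ȳᵢ
vertical leg | 2040.00 | 6.00 | 85.00 | 12240.00 | 173400.00
horizontal leg | 5100.00 | 87.00 | 17.00 | 443700.00 | 86700.00
gusset | 1440.00 | 25.33 | 58.00 | 36480.00 | 83520.00
Σ | 8580.00 |  |  | 492420.00 | 343620.00
x_c = 492420.00 / 8580.00 = 57.39 mm
y_c = 343620.00 / 8580.00 = 40.05 mm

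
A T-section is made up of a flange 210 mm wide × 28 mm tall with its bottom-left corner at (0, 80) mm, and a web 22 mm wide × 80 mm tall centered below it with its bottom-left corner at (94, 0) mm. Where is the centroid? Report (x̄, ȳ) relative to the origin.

x̄ = 105.00 mm, ȳ = 81.56 mm

Part | A | x̄ᵢ | ȳᵢ | A·x̄ᵢ | A·ȳᵢ
web | 1760.00 | 105.00 | 40.00 | 184800.00 | 70400.00
flange | 5880.00 | 105.00 | 94.00 | 617400.00 | 552720.00
Σ | 7640.00 |  |  | 802200.00 | 623120.00
x̄ = 802200.00 / 7640.00 = 105.00 mm
ȳ = 623120.00 / 7640.00 = 81.56 mm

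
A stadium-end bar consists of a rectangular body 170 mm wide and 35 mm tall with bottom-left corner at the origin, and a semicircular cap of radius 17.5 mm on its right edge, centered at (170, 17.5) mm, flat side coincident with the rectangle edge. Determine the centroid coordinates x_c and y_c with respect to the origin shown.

x_c = 91.91 mm, y_c = 17.50 mm

rectangular body: A = 170 × 35 = 5950.00, centroid at (85.00, 17.50).
semicircular end: A = ½π·17.5² = 481.06, centroid at (177.43, 17.50).
ΣA = 6431.06 mm²
ΣAx_c = (5950.00)(85.00) + (481.06)(177.43) = 591102.50 mm³
ΣAy_c = (5950.00)(17.50) + (481.06)(17.50) = 112543.49 mm³
x_c = 591102.50 / 6431.06 = 91.91 mm
y_c = 112543.49 / 6431.06 = 17.50 mm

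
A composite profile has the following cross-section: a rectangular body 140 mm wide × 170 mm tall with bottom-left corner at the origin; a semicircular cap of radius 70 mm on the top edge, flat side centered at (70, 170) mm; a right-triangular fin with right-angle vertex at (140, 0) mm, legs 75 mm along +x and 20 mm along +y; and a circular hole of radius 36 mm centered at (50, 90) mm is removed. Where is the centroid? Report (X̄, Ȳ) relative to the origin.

X̄ = 75.42 mm, Ȳ = 113.53 mm

Part | A | x̄ᵢ | ȳᵢ | A·x̄ᵢ | A·ȳᵢ
rectangular body | 23800.00 | 70.00 | 85.00 | 1666000.00 | 2023000.00
semicircular top | 7696.90 | 70.00 | 199.71 | 538783.14 | 1537140.01
triangular fin | 750.00 | 165.00 | 6.67 | 123750.00 | 5000.00
hole | -4071.50 | 50.00 | 90.00 | -203575.20 | -366435.37
Σ | 28175.40 |  |  | 2124957.94 | 3198704.64
X̄ = 2124957.94 / 28175.40 = 75.42 mm
Ȳ = 3198704.64 / 28175.40 = 113.53 mm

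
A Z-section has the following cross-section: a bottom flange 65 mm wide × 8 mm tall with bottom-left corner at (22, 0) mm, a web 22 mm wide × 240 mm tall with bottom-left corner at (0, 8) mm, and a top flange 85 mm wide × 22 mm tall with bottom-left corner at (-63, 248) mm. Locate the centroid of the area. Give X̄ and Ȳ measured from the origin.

X̄ = 6.27 mm, Ȳ = 151.53 mm

bottom flange: A = 65 × 8 = 520.00, centroid at (54.50, 4.00).
web: A = 22 × 240 = 5280.00, centroid at (11.00, 128.00).
top flange: A = 85 × 22 = 1870.00, centroid at (-20.50, 259.00).
ΣA = 7670.00 mm²
ΣAX̄ = (520.00)(54.50) + (5280.00)(11.00) + (1870.00)(-20.50) = 48085.00 mm³
ΣAȲ = (520.00)(4.00) + (5280.00)(128.00) + (1870.00)(259.00) = 1162250.00 mm³
X̄ = 48085.00 / 7670.00 = 6.27 mm
Ȳ = 1162250.00 / 7670.00 = 151.53 mm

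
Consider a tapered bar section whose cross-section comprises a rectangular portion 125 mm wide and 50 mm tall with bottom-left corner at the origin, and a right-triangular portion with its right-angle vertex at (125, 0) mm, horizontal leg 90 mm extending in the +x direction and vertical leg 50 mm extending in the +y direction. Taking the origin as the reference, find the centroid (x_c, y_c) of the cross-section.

x_c = 86.99 mm, y_c = 22.79 mm

Part | A | x̄ᵢ | ȳᵢ | A·x̄ᵢ | A·ȳᵢ
rectangular portion | 6250.00 | 62.50 | 25.00 | 390625.00 | 156250.00
triangular portion | 2250.00 | 155.00 | 16.67 | 348750.00 | 37500.00
Σ | 8500.00 |  |  | 739375.00 | 193750.00
x_c = 739375.00 / 8500.00 = 86.99 mm
y_c = 193750.00 / 8500.00 = 22.79 mm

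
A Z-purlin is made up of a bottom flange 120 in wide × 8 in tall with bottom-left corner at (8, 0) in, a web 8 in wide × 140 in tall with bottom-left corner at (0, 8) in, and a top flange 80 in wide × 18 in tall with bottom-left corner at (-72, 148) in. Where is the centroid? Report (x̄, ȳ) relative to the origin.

x̄ = 6.73 in, ȳ = 90.14 in

bottom flange: A = 120 × 8 = 960.00, centroid at (68.00, 4.00).
web: A = 8 × 140 = 1120.00, centroid at (4.00, 78.00).
top flange: A = 80 × 18 = 1440.00, centroid at (-32.00, 157.00).
ΣA = 3520.00 in²
ΣAx̄ = (960.00)(68.00) + (1120.00)(4.00) + (1440.00)(-32.00) = 23680.00 in³
ΣAȳ = (960.00)(4.00) + (1120.00)(78.00) + (1440.00)(157.00) = 317280.00 in³
x̄ = 23680.00 / 3520.00 = 6.73 in
ȳ = 317280.00 / 3520.00 = 90.14 in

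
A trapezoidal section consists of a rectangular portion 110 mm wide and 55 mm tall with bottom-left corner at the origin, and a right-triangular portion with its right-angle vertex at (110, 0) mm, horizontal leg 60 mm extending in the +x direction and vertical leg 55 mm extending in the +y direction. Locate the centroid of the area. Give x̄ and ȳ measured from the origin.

x̄ = 71.07 mm, ȳ = 25.54 mm

rectangular portion: A = 110 × 55 = 6050.00, centroid at (55.00, 27.50).
triangular portion: A = ½·60·55 = 1650.00, centroid at (130.00, 18.33).
ΣA = 7700.00 mm², ΣAx̄ = 547250.00 mm³, ΣAȳ = 196625.00 mm³.
x̄ = 547250.00/7700.00 = 71.07 mm; ȳ = 196625.00/7700.00 = 25.54 mm.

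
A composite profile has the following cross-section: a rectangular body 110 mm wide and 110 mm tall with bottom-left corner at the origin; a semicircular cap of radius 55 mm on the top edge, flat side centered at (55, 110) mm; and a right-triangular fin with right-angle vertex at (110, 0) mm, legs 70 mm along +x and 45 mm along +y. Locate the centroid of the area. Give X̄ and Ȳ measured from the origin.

rectangular body: A = 110 × 110 = 12100.00, centroid at (55.00, 55.00).
semicircular top: A = ½π·55² = 4751.66, centroid at (55.00, 133.34).
triangular fin: A = ½·70·45 = 1575.00, centroid at (133.33, 15.00).
ΣA = 18426.66 mm², ΣAX̄ = 1136841.24 mm³, ΣAȲ = 1322724.14 mm³.
X̄ = 1136841.24/18426.66 = 61.70 mm; Ȳ = 1322724.14/18426.66 = 71.78 mm.

X̄ = 61.70 mm, Ȳ = 71.78 mm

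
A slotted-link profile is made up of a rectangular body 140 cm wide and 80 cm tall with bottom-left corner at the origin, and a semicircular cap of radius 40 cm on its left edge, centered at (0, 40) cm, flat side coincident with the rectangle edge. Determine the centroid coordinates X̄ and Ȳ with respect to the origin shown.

rectangular body: A = 140 × 80 = 11200.00, centroid at (70.00, 40.00).
semicircular end: A = ½π·40² = 2513.27, centroid at (-16.98, 40.00).
ΣA = 13713.27 cm², ΣAX̄ = 741333.33 cm³, ΣAȲ = 548530.96 cm³.
X̄ = 741333.33/13713.27 = 54.06 cm; Ȳ = 548530.96/13713.27 = 40.00 cm.

X̄ = 54.06 cm, Ȳ = 40.00 cm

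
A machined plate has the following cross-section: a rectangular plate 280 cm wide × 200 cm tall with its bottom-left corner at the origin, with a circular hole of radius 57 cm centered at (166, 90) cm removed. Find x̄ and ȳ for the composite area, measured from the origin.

x̄ = 134.20 cm, ȳ = 102.23 cm

Part | A | x̄ᵢ | ȳᵢ | A·x̄ᵢ | A·ȳᵢ
plate | 56000.00 | 140.00 | 100.00 | 7840000.00 | 5600000.00
hole | -10207.03 | 166.00 | 90.00 | -1694367.73 | -918633.11
Σ | 45792.97 |  |  | 6145632.27 | 4681366.89
x̄ = 6145632.27 / 45792.97 = 134.20 cm
ȳ = 4681366.89 / 45792.97 = 102.23 cm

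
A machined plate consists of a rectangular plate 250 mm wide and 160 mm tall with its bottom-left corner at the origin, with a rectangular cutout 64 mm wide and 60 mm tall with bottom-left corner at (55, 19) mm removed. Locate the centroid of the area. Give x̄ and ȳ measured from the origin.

Part | A | x̄ᵢ | ȳᵢ | A·x̄ᵢ | A·ȳᵢ
plate | 40000.00 | 125.00 | 80.00 | 5000000.00 | 3200000.00
hole | -3840.00 | 87.00 | 49.00 | -334080.00 | -188160.00
Σ | 36160.00 |  |  | 4665920.00 | 3011840.00
x̄ = 4665920.00 / 36160.00 = 129.04 mm
ȳ = 3011840.00 / 36160.00 = 83.29 mm

x̄ = 129.04 mm, ȳ = 83.29 mm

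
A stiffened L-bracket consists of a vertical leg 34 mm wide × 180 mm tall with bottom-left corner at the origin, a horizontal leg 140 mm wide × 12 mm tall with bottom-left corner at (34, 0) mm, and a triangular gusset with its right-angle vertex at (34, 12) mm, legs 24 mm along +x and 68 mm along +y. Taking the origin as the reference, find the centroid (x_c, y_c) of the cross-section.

vertical leg: A = 34 × 180 = 6120.00, centroid at (17.00, 90.00).
horizontal leg: A = 140 × 12 = 1680.00, centroid at (104.00, 6.00).
gusset: A = ½·24·68 = 816.00, centroid at (42.00, 34.67).
ΣA = 8616.00 mm²
ΣAx_c = (6120.00)(17.00) + (1680.00)(104.00) + (816.00)(42.00) = 313032.00 mm³
ΣAy_c = (6120.00)(90.00) + (1680.00)(6.00) + (816.00)(34.67) = 589168.00 mm³
x_c = 313032.00 / 8616.00 = 36.33 mm
y_c = 589168.00 / 8616.00 = 68.38 mm

x_c = 36.33 mm, y_c = 68.38 mm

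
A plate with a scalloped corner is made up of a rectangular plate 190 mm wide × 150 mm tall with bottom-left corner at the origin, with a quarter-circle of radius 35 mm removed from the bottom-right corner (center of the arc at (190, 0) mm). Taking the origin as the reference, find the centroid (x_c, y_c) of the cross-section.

plate: A = 190 × 150 = 28500.00, centroid at (95.00, 75.00).
removed quarter-circle: A = −¼π·35² = -962.11, centroid at (175.15, 14.85).
ΣA = 27537.89 mm²
ΣAx_c = (28500.00)(95.00) + (-962.11)(175.15) = 2538990.24 mm³
ΣAy_c = (28500.00)(75.00) + (-962.11)(14.85) = 2123208.33 mm³
x_c = 2538990.24 / 27537.89 = 92.20 mm
y_c = 2123208.33 / 27537.89 = 77.10 mm

x_c = 92.20 mm, y_c = 77.10 mm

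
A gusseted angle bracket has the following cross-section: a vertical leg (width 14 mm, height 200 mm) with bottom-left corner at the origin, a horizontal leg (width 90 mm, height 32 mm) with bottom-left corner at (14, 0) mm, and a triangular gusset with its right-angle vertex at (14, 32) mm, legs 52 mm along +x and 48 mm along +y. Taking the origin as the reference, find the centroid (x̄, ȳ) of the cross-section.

x̄ = 33.00 mm, ȳ = 55.71 mm

vertical leg: A = 14 × 200 = 2800.00, centroid at (7.00, 100.00).
horizontal leg: A = 90 × 32 = 2880.00, centroid at (59.00, 16.00).
gusset: A = ½·52·48 = 1248.00, centroid at (31.33, 48.00).
ΣA = 6928.00 mm², ΣAx̄ = 228624.00 mm³, ΣAȳ = 385984.00 mm³.
x̄ = 228624.00/6928.00 = 33.00 mm; ȳ = 385984.00/6928.00 = 55.71 mm.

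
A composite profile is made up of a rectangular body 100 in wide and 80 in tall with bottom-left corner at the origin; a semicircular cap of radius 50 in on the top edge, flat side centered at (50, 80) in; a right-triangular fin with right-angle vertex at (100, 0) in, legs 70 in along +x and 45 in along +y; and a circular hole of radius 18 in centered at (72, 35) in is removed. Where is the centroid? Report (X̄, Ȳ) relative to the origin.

X̄ = 57.46 in, Ȳ = 56.51 in

rectangular body: A = 100 × 80 = 8000.00, centroid at (50.00, 40.00).
semicircular top: A = ½π·50² = 3926.99, centroid at (50.00, 101.22).
triangular fin: A = ½·70·45 = 1575.00, centroid at (123.33, 15.00).
hole: A = −π·18² = -1017.88, centroid at (72.00, 35.00).
ΣA = 12484.11 in²
ΣAX̄ = (8000.00)(50.00) + (3926.99)(50.00) + (1575.00)(123.33) + (-1017.88)(72.00) = 717312.47 in³
ΣAȲ = (8000.00)(40.00) + (3926.99)(101.22) + (1575.00)(15.00) + (-1017.88)(35.00) = 705491.94 in³
X̄ = 717312.47 / 12484.11 = 57.46 in
Ȳ = 705491.94 / 12484.11 = 56.51 in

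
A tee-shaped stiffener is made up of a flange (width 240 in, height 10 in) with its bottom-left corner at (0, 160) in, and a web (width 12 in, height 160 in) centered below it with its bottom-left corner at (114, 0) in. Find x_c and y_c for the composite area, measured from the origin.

web: A = 12 × 160 = 1920.00, centroid at (120.00, 80.00).
flange: A = 240 × 10 = 2400.00, centroid at (120.00, 165.00).
ΣA = 4320.00 in², ΣAx_c = 518400.00 in³, ΣAy_c = 549600.00 in³.
x_c = 518400.00/4320.00 = 120.00 in; y_c = 549600.00/4320.00 = 127.22 in.

x_c = 120.00 in, y_c = 127.22 in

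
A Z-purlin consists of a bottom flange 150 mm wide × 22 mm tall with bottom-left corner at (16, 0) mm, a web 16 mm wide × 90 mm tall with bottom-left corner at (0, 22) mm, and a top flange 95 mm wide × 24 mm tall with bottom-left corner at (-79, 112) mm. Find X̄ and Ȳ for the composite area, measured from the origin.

Part | A | x̄ᵢ | ȳᵢ | A·x̄ᵢ | A·ȳᵢ
bottom flange | 3300.00 | 91.00 | 11.00 | 300300.00 | 36300.00
web | 1440.00 | 8.00 | 67.00 | 11520.00 | 96480.00
top flange | 2280.00 | -31.50 | 124.00 | -71820.00 | 282720.00
Σ | 7020.00 |  |  | 240000.00 | 415500.00
X̄ = 240000.00 / 7020.00 = 34.19 mm
Ȳ = 415500.00 / 7020.00 = 59.19 mm

X̄ = 34.19 mm, Ȳ = 59.19 mm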